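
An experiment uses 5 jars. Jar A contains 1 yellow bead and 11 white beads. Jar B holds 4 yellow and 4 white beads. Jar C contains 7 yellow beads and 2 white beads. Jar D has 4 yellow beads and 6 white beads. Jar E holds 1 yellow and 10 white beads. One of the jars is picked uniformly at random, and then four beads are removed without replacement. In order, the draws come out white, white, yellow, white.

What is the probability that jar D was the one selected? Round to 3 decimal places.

Under each hypothesis, the probability of the observed sequence is: P(data | jar A) = (11/12)(10/11)(1/10)(9/9) = 0.083333; P(data | jar B) = (4/8)(3/7)(4/6)(2/5) = 0.057143; P(data | jar C) = (2/9)(1/8)(7/7)(0/6) = 0; P(data | jar D) = (6/10)(5/9)(4/8)(4/7) = 0.095238; P(data | jar E) = (10/11)(9/10)(1/9)(8/8) = 0.090909.
Multiplying each by its prior: 1/5 · 0.083333 = 0.016667, 1/5 · 0.057143 = 0.011429, 1/5 · 0 = 0, 1/5 · 0.095238 = 0.019048, 1/5 · 0.090909 = 0.018182; summing to 0.065325.
So P(jar D | data) = (0.019048) / (0.065325) = 0.29158.

0.292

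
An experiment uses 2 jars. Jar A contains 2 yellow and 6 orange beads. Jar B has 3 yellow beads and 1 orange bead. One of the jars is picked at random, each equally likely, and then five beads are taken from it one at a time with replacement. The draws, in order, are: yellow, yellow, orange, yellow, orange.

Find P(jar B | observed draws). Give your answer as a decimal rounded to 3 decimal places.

0.750

For each hypothesis, P(data | H) works out to: P(data | jar A) = (2/8)(2/8)(6/8)(2/8)(6/8) = 0.0087891; P(data | jar B) = (3/4)(3/4)(1/4)(3/4)(1/4) = 0.026367.
Multiplying each by its prior: 1/2 · 0.0087891 = 0.0043945, 1/2 · 0.026367 = 0.013184; with total 0.017578.
Hence P(jar B | data) = (0.013184) / (0.017578) = 0.75.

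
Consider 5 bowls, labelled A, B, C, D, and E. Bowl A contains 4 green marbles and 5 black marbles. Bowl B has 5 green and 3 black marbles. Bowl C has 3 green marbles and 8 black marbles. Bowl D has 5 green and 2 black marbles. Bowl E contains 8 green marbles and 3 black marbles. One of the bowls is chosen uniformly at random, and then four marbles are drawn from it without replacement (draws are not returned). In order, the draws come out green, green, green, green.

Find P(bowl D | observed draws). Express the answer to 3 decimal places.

0.329

For each hypothesis, P(data | H) works out to: P(data | bowl A) = (4/9)(3/8)(2/7)(1/6) = 1/126; P(data | bowl B) = (5/8)(4/7)(3/6)(2/5) = 1/14; P(data | bowl C) = (3/11)(2/10)(1/9)(0/8) = 0; P(data | bowl D) = (5/7)(4/6)(3/5)(2/4) = 1/7; P(data | bowl E) = (8/11)(7/10)(6/9)(5/8) = 7/33.
Multiplying each by its prior: 1/5 · 1/126 = 1/630, 1/5 · 1/14 = 1/70, 1/5 · 0 = 0, 1/5 · 1/7 = 1/35, 1/5 · 7/33 = 7/165; with total 43/495.
So P(bowl D | data) = (1/35) / (43/495) = 99/301.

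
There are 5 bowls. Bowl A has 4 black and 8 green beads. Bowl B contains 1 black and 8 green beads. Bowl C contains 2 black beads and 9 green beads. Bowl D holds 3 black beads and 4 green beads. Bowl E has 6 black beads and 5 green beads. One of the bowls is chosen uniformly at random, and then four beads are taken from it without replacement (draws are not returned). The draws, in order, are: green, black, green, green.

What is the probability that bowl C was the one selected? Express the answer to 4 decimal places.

0.2637

Compute the likelihood of the observed sequence for each case: P(data | bowl A) = (8/12)(4/11)(7/10)(6/9) = 0.11313; P(data | bowl B) = (8/9)(1/8)(7/7)(6/6) = 0.11111; P(data | bowl C) = (9/11)(2/10)(8/9)(7/8) = 0.12727; P(data | bowl D) = (4/7)(3/6)(3/5)(2/4) = 0.085714; P(data | bowl E) = (5/11)(6/10)(4/9)(3/8) = 0.045455.
Multiplying each by its prior: 1/5 · 0.11313 = 0.022626, 1/5 · 0.11111 = 0.022222, 1/5 · 0.12727 = 0.025455, 1/5 · 0.085714 = 0.017143, 1/5 · 0.045455 = 0.0090909; these sum to 0.096537.
Hence P(bowl C | data) = (0.025455) / (0.096537) = 0.26368.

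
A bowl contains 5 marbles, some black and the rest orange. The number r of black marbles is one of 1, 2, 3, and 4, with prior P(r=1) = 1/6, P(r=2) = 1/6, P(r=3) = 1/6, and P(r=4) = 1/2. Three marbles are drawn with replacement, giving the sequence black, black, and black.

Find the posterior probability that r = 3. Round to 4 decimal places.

For each hypothesis, P(data | H) works out to: P(data | r = 1) = (1/5)(1/5)(1/5) = 1/125; P(data | r = 2) = (2/5)(2/5)(2/5) = 8/125; P(data | r = 3) = (3/5)(3/5)(3/5) = 27/125; P(data | r = 4) = (4/5)(4/5)(4/5) = 64/125.
The prior-weighted likelihoods are 1/6 · 1/125 = 1/750, 1/6 · 8/125 = 4/375, 1/6 · 27/125 = 9/250, 1/2 · 64/125 = 32/125; with total 38/125.
By Bayes' rule, P(r = 3 | data) = (9/250) / (38/125) = 9/76.

0.1184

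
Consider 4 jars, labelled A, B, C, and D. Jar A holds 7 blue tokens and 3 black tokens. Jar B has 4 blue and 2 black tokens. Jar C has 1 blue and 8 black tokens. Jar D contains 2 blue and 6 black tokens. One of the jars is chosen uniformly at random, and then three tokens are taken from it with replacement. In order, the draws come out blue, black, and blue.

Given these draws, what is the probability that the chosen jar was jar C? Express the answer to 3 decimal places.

0.031

Compute the likelihood of the observed sequence for each case: P(data | jar A) = (7/10)(3/10)(7/10) = 0.147; P(data | jar B) = (4/6)(2/6)(4/6) = 0.14815; P(data | jar C) = (1/9)(8/9)(1/9) = 0.010974; P(data | jar D) = (2/8)(6/8)(2/8) = 0.046875.
The prior-weighted likelihoods are 1/4 · 0.147 = 0.03675, 1/4 · 0.14815 = 0.037037, 1/4 · 0.010974 = 0.0027435, 1/4 · 0.046875 = 0.011719; these sum to 0.088249.
Therefore the posterior P(jar C | data) = (0.0027435) / (0.088249) = 0.031088.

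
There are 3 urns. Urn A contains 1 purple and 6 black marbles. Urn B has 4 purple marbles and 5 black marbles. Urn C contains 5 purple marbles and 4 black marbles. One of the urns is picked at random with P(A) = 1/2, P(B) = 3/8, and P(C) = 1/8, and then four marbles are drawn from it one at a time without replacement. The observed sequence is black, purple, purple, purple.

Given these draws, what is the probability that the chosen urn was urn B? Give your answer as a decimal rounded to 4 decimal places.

The likelihood of the observed sequence under each hypothesis: P(data | urn A) = (6/7)(1/6)(0/5) = 0; P(data | urn B) = (5/9)(4/8)(3/7)(2/6) = 0.039683; P(data | urn C) = (4/9)(5/8)(4/7)(3/6) = 0.079365.
The prior-weighted likelihoods are 1/2 · 0 = 0, 3/8 · 0.039683 = 0.014881, 1/8 · 0.079365 = 0.0099206; these sum to 0.024802.
So P(urn B | data) = (0.014881) / (0.024802) = 0.6.

0.6000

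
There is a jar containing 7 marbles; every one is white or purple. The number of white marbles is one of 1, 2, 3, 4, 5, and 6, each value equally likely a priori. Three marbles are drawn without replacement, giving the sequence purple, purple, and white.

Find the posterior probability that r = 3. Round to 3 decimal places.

0.257

Compute the likelihood of the observed sequence for each case: P(data | r = 1) = (6/7)(5/6)(1/5) = 1/7; P(data | r = 2) = (5/7)(4/6)(2/5) = 4/21; P(data | r = 3) = (4/7)(3/6)(3/5) = 6/35; P(data | r = 4) = (3/7)(2/6)(4/5) = 4/35; P(data | r = 5) = (2/7)(1/6)(5/5) = 1/21; P(data | r = 6) = (1/7)(0/6) = 0.
Weighting by the prior gives 1/6 · 1/7 = 1/42, 1/6 · 4/21 = 2/63, 1/6 · 6/35 = 1/35, 1/6 · 4/35 = 2/105, 1/6 · 1/21 = 1/126, 1/6 · 0 = 0; summing to 1/9.
Hence P(r = 3 | data) = (1/35) / (1/9) = 9/35.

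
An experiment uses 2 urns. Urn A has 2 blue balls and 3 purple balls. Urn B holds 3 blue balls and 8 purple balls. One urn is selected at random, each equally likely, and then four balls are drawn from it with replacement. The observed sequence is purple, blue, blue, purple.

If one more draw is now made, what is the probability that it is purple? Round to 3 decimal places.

Under each hypothesis, the probability of the observed sequence is: P(data | urn A) = (3/5)(2/5)(2/5)(3/5) = 0.0576; P(data | urn B) = (8/11)(3/11)(3/11)(8/11) = 0.039342.
Weighting by the prior gives 1/2 · 0.0576 = 0.0288, 1/2 · 0.039342 = 0.019671; with total 0.048471.
Dividing through by the total gives posterior P(urn A | data) = 0.59417, P(urn B | data) = 0.40583.
Averaging over the posterior, P(purple next | data) = (3/5)(0.59417) + (8/11)(0.40583) = 0.65165.

0.652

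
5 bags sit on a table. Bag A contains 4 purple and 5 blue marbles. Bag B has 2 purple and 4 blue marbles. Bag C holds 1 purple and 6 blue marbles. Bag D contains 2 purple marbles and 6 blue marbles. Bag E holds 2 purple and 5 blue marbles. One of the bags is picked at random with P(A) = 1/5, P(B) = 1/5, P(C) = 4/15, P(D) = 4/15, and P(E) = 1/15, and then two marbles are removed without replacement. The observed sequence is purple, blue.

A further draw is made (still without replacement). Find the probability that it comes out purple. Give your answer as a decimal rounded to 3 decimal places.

Compute the likelihood of the observed sequence for each case: P(data | bag A) = (4/9)(5/8) = 5/18; P(data | bag B) = (2/6)(4/5) = 4/15; P(data | bag C) = (1/7)(6/6) = 1/7; P(data | bag D) = (2/8)(6/7) = 3/14; P(data | bag E) = (2/7)(5/6) = 5/21.
Weighting by the prior gives 1/5 · 5/18 = 1/18, 1/5 · 4/15 = 4/75, 4/15 · 1/7 = 4/105, 4/15 · 3/14 = 2/35, 1/15 · 5/21 = 1/63; summing to 11/50.
Dividing through by the total gives posterior P(bag A | data) = 25/99, P(bag B | data) = 8/33, P(bag C | data) = 40/231, P(bag D | data) = 20/77, P(bag E | data) = 50/693.
So P(purple next | data) = Σ P(purple next | H) P(H | data) = (3/7)(25/99) + (1/4)(8/33) + (0)(40/231) + (1/6)(20/77) + (1/5)(50/693) = 157/693.

0.227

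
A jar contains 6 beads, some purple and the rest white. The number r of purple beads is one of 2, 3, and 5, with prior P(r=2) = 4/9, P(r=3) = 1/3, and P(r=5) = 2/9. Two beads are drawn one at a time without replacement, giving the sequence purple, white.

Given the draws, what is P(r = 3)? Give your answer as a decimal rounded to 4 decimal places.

0.3913

Compute the likelihood of the observed sequence for each case: P(data | r = 2) = (2/6)(4/5) = 4/15; P(data | r = 3) = (3/6)(3/5) = 3/10; P(data | r = 5) = (5/6)(1/5) = 1/6.
The prior-weighted likelihoods are 4/9 · 4/15 = 16/135, 1/3 · 3/10 = 1/10, 2/9 · 1/6 = 1/27; these sum to 23/90.
By Bayes' rule, P(r = 3 | data) = (1/10) / (23/90) = 9/23.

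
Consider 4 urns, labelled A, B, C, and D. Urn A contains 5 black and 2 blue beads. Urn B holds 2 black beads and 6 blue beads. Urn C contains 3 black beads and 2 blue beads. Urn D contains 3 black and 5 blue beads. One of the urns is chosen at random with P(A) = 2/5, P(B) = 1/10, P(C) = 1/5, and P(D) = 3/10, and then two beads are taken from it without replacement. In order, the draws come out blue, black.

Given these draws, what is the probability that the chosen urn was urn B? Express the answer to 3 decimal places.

0.083

The likelihood of the observed sequence under each hypothesis: P(data | urn A) = (2/7)(5/6) = 0.2381; P(data | urn B) = (6/8)(2/7) = 0.21429; P(data | urn C) = (2/5)(3/4) = 0.3; P(data | urn D) = (5/8)(3/7) = 0.26786.
Weighting by the prior gives 2/5 · 0.2381 = 0.095238, 1/10 · 0.21429 = 0.021429, 1/5 · 0.3 = 0.06, 3/10 · 0.26786 = 0.080357; these sum to 0.25702.
So P(urn B | data) = (0.021429) / (0.25702) = 0.083372.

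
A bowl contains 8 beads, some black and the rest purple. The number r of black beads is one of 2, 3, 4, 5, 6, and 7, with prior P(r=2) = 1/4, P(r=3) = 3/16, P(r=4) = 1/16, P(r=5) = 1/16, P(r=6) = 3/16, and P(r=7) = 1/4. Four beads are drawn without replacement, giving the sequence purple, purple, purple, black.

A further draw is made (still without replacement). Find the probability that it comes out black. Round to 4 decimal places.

0.3764

Under each hypothesis, the probability of the observed sequence is: P(data | r = 2) = (6/8)(5/7)(4/6)(2/5) = 0.14286; P(data | r = 3) = (5/8)(4/7)(3/6)(3/5) = 0.10714; P(data | r = 4) = (4/8)(3/7)(2/6)(4/5) = 0.057143; P(data | r = 5) = (3/8)(2/7)(1/6)(5/5) = 0.017857; P(data | r = 6) = (2/8)(1/7)(0/6) = 0; P(data | r = 7) = (1/8)(0/7) = 0.
Weighting by the prior gives 1/4 · 0.14286 = 0.035714, 3/16 · 0.10714 = 0.020089, 1/16 · 0.057143 = 0.0035714, 1/16 · 0.017857 = 0.0011161, 3/16 · 0 = 0, 1/4 · 0 = 0; summing to 0.060491.
The posterior is then P(r = 2 | data) = 0.59041, P(r = 3 | data) = 0.3321, P(r = 4 | data) = 0.059041, P(r = 5 | data) = 0.01845, P(r = 6 | data) = 0, P(r = 7 | data) = 0.
The predictive probability is P(black next | data) = (1/4)(0.59041) + (1/2)(0.3321) + (3/4)(0.059041) + (1)(0.01845) = 0.37638.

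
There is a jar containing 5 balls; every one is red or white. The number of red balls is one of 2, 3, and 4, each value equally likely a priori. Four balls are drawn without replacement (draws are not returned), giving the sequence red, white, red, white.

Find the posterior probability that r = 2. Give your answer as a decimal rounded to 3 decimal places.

Compute the likelihood of the observed sequence for each case: P(data | r = 2) = (2/5)(3/4)(1/3)(2/2) = 1/10; P(data | r = 3) = (3/5)(2/4)(2/3)(1/2) = 1/10; P(data | r = 4) = (4/5)(1/4)(3/3)(0/2) = 0.
Multiplying each by its prior: 1/3 · 1/10 = 1/30, 1/3 · 1/10 = 1/30, 1/3 · 0 = 0; these sum to 1/15.
Hence P(r = 2 | data) = (1/30) / (1/15) = 1/2.

0.500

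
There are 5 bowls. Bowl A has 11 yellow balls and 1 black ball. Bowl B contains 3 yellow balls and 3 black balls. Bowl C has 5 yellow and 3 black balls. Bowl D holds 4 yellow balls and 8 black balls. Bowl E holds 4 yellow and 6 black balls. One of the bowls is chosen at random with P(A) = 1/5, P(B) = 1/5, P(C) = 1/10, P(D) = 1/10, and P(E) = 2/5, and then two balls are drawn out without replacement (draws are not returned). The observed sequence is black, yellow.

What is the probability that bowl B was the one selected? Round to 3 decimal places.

Under each hypothesis, the probability of the observed sequence is: P(data | bowl A) = (1/12)(11/11) = 0.083333; P(data | bowl B) = (3/6)(3/5) = 0.3; P(data | bowl C) = (3/8)(5/7) = 0.26786; P(data | bowl D) = (8/12)(4/11) = 0.24242; P(data | bowl E) = (6/10)(4/9) = 0.26667.
Multiplying each by its prior: 1/5 · 0.083333 = 0.016667, 1/5 · 0.3 = 0.06, 1/10 · 0.26786 = 0.026786, 1/10 · 0.24242 = 0.024242, 2/5 · 0.26667 = 0.10667; these sum to 0.23436.
So P(bowl B | data) = (0.06) / (0.23436) = 0.25601.

0.256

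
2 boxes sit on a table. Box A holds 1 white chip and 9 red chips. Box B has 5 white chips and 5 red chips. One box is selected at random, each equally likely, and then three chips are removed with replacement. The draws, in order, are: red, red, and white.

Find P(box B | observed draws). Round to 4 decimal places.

0.6068

For each hypothesis, P(data | H) works out to: P(data | box A) = (9/10)(9/10)(1/10) = 0.081; P(data | box B) = (5/10)(5/10)(5/10) = 0.125.
The prior-weighted likelihoods are 1/2 · 0.081 = 0.0405, 1/2 · 0.125 = 0.0625; summing to 0.103.
Hence P(box B | data) = (0.0625) / (0.103) = 0.6068.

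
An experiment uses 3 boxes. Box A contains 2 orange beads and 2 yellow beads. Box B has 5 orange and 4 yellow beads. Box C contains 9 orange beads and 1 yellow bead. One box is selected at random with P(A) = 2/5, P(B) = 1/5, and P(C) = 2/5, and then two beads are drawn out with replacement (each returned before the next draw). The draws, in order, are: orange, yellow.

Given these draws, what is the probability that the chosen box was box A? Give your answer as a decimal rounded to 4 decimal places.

The likelihood of the observed sequence under each hypothesis: P(data | box A) = (2/4)(2/4) = 0.25; P(data | box B) = (5/9)(4/9) = 0.24691; P(data | box C) = (9/10)(1/10) = 0.09.
The prior-weighted likelihoods are 2/5 · 0.25 = 0.1, 1/5 · 0.24691 = 0.049383, 2/5 · 0.09 = 0.036; these sum to 0.18538.
By Bayes' rule, P(box A | data) = (0.1) / (0.18538) = 0.53942.

0.5394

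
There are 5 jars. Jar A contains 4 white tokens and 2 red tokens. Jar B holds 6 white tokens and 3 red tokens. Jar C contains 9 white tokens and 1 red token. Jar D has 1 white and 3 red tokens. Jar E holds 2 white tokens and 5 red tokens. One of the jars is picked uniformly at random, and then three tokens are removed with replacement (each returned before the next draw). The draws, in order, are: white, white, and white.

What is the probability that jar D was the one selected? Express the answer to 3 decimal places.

0.011

The likelihood of the observed sequence under each hypothesis: P(data | jar A) = (4/6)(4/6)(4/6) = 0.2963; P(data | jar B) = (6/9)(6/9)(6/9) = 0.2963; P(data | jar C) = (9/10)(9/10)(9/10) = 0.729; P(data | jar D) = (1/4)(1/4)(1/4) = 0.015625; P(data | jar E) = (2/7)(2/7)(2/7) = 0.023324.
The prior-weighted likelihoods are 1/5 · 0.2963 = 0.059259, 1/5 · 0.2963 = 0.059259, 1/5 · 0.729 = 0.1458, 1/5 · 0.015625 = 0.003125, 1/5 · 0.023324 = 0.0046647; with total 0.27211.
By Bayes' rule, P(jar D | data) = (0.003125) / (0.27211) = 0.011484.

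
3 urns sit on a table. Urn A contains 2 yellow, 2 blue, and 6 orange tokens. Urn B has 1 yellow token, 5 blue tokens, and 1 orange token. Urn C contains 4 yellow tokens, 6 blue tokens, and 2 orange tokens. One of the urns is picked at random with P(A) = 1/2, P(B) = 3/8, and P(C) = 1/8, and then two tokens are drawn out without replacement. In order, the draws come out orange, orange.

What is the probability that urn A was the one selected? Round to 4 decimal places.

0.9888

Under each hypothesis, the probability of the observed sequence is: P(data | urn A) = (6/10)(5/9) = 1/3; P(data | urn B) = (1/7)(0/6) = 0; P(data | urn C) = (2/12)(1/11) = 1/66.
Multiplying each by its prior: 1/2 · 1/3 = 1/6, 3/8 · 0 = 0, 1/8 · 1/66 = 1/528; summing to 89/528.
So P(urn A | data) = (1/6) / (89/528) = 88/89.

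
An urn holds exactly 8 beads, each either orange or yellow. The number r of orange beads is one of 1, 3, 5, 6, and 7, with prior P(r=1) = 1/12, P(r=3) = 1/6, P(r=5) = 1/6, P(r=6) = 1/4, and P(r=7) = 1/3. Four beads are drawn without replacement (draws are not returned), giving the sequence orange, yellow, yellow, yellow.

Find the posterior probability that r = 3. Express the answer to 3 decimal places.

0.571

The likelihood of the observed sequence under each hypothesis: P(data | r = 1) = (1/8)(7/7)(6/6)(5/5) = 1/8; P(data | r = 3) = (3/8)(5/7)(4/6)(3/5) = 3/28; P(data | r = 5) = (5/8)(3/7)(2/6)(1/5) = 1/56; P(data | r = 6) = (6/8)(2/7)(1/6)(0/5) = 0; P(data | r = 7) = (7/8)(1/7)(0/6) = 0.
The prior-weighted likelihoods are 1/12 · 1/8 = 1/96, 1/6 · 3/28 = 1/56, 1/6 · 1/56 = 1/336, 1/4 · 0 = 0, 1/3 · 0 = 0; these sum to 1/32.
By Bayes' rule, P(r = 3 | data) = (1/56) / (1/32) = 4/7.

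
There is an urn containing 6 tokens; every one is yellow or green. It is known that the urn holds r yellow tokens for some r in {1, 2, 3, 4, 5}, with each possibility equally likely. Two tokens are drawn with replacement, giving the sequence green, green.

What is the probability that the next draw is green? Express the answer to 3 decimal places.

The likelihood of the observed sequence under each hypothesis: P(data | r = 1) = (5/6)(5/6) = 25/36; P(data | r = 2) = (4/6)(4/6) = 4/9; P(data | r = 3) = (3/6)(3/6) = 1/4; P(data | r = 4) = (2/6)(2/6) = 1/9; P(data | r = 5) = (1/6)(1/6) = 1/36.
The prior-weighted likelihoods are 1/5 · 25/36 = 5/36, 1/5 · 4/9 = 4/45, 1/5 · 1/4 = 1/20, 1/5 · 1/9 = 1/45, 1/5 · 1/36 = 1/180; with total 11/36.
The posterior is then P(r = 1 | data) = 5/11, P(r = 2 | data) = 16/55, P(r = 3 | data) = 9/55, P(r = 4 | data) = 4/55, P(r = 5 | data) = 1/55.
Averaging over the posterior, P(green next | data) = (5/6)(5/11) + (2/3)(16/55) + (1/2)(9/55) + (1/3)(4/55) + (1/6)(1/55) = 15/22.

0.682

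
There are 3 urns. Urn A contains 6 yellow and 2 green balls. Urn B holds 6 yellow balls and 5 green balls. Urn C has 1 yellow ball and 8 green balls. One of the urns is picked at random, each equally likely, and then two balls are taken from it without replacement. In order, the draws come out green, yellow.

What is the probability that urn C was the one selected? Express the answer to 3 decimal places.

0.186

For each hypothesis, P(data | H) works out to: P(data | urn A) = (2/8)(6/7) = 0.21429; P(data | urn B) = (5/11)(6/10) = 0.27273; P(data | urn C) = (8/9)(1/8) = 0.11111.
Weighting by the prior gives 1/3 · 0.21429 = 0.071429, 1/3 · 0.27273 = 0.090909, 1/3 · 0.11111 = 0.037037; these sum to 0.19937.
Hence P(urn C | data) = (0.037037) / (0.19937) = 0.18577.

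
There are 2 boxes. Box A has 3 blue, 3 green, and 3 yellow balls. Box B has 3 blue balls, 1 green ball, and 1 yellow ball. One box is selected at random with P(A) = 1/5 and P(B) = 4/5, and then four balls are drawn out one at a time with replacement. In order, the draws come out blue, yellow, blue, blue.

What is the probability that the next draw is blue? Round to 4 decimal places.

The likelihood of the observed sequence under each hypothesis: P(data | box A) = (3/9)(3/9)(3/9)(3/9) = 0.012346; P(data | box B) = (3/5)(1/5)(3/5)(3/5) = 0.0432.
Multiplying each by its prior: 1/5 · 0.012346 = 0.0024691, 4/5 · 0.0432 = 0.03456; with total 0.037029.
Dividing through by the total gives posterior P(box A | data) = 0.066681, P(box B | data) = 0.93332.
Averaging over the posterior, P(blue next | data) = (1/3)(0.066681) + (3/5)(0.93332) = 0.58222.

0.5822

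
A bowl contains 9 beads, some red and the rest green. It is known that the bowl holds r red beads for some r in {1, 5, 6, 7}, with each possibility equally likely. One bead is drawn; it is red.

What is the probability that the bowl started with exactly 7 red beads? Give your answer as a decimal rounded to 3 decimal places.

Under each hypothesis, the probability of this draw is: P(data | r = 1) = (1/9) = 1/9; P(data | r = 5) = (5/9) = 5/9; P(data | r = 6) = (6/9) = 2/3; P(data | r = 7) = (7/9) = 7/9.
Multiplying each by its prior: 1/4 · 1/9 = 1/36, 1/4 · 5/9 = 5/36, 1/4 · 2/3 = 1/6, 1/4 · 7/9 = 7/36; with total 19/36.
By Bayes' rule, P(r = 7 | data) = (7/36) / (19/36) = 7/19.

0.368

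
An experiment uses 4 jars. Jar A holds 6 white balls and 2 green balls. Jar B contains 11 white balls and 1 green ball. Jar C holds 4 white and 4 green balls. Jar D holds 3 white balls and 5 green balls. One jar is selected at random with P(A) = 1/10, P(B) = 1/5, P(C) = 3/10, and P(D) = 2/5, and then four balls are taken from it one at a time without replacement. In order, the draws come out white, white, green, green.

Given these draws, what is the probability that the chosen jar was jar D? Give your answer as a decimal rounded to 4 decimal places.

0.4938

The likelihood of the observed sequence under each hypothesis: P(data | jar A) = (6/8)(5/7)(2/6)(1/5) = 0.035714; P(data | jar B) = (11/12)(10/11)(1/10)(0/9) = 0; P(data | jar C) = (4/8)(3/7)(4/6)(3/5) = 0.085714; P(data | jar D) = (3/8)(2/7)(5/6)(4/5) = 0.071429.
Multiplying each by its prior: 1/10 · 0.035714 = 0.0035714, 1/5 · 0 = 0, 3/10 · 0.085714 = 0.025714, 2/5 · 0.071429 = 0.028571; these sum to 0.057857.
So P(jar D | data) = (0.028571) / (0.057857) = 0.49383.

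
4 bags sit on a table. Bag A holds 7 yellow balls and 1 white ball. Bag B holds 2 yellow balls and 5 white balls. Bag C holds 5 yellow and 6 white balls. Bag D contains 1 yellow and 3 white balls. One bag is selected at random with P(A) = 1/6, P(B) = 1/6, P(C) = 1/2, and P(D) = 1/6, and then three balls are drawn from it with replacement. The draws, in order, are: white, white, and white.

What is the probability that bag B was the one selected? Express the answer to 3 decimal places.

Compute the likelihood of the observed sequence for each case: P(data | bag A) = (1/8)(1/8)(1/8) = 0.0019531; P(data | bag B) = (5/7)(5/7)(5/7) = 0.36443; P(data | bag C) = (6/11)(6/11)(6/11) = 0.16228; P(data | bag D) = (3/4)(3/4)(3/4) = 0.42188.
Multiplying each by its prior: 1/6 · 0.0019531 = 0.00032552, 1/6 · 0.36443 = 0.060739, 1/2 · 0.16228 = 0.081142, 1/6 · 0.42188 = 0.070312; summing to 0.21252.
By Bayes' rule, P(bag B | data) = (0.060739) / (0.21252) = 0.2858.

0.286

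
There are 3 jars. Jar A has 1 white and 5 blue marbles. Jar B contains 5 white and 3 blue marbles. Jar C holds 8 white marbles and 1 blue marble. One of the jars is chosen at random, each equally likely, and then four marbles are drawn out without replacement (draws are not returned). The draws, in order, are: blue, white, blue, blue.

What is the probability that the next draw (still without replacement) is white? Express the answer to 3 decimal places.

0.097

Compute the likelihood of the observed sequence for each case: P(data | jar A) = (5/6)(1/5)(4/4)(3/3) = 1/6; P(data | jar B) = (3/8)(5/7)(2/6)(1/5) = 1/56; P(data | jar C) = (1/9)(8/8)(0/7) = 0.
Multiplying each by its prior: 1/3 · 1/6 = 1/18, 1/3 · 1/56 = 1/168, 1/3 · 0 = 0; these sum to 31/504.
The posterior is then P(jar A | data) = 28/31, P(jar B | data) = 3/31, P(jar C | data) = 0.
Averaging over the posterior, P(white next | data) = (0)(28/31) + (1)(3/31) = 3/31.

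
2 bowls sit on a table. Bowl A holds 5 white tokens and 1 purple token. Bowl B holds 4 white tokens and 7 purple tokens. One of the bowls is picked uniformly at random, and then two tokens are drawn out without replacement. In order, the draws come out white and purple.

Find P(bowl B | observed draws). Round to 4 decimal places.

Compute the likelihood of the observed sequence for each case: P(data | bowl A) = (5/6)(1/5) = 1/6; P(data | bowl B) = (4/11)(7/10) = 14/55.
The prior-weighted likelihoods are 1/2 · 1/6 = 1/12, 1/2 · 14/55 = 7/55; summing to 139/660.
By Bayes' rule, P(bowl B | data) = (7/55) / (139/660) = 84/139.

0.6043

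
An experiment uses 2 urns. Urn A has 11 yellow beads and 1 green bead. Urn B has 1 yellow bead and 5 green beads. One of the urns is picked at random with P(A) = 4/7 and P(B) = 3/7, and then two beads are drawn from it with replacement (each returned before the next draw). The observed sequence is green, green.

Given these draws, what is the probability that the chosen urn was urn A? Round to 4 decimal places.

The likelihood of the observed sequence under each hypothesis: P(data | urn A) = (1/12)(1/12) = 1/144; P(data | urn B) = (5/6)(5/6) = 25/36.
The prior-weighted likelihoods are 4/7 · 1/144 = 1/252, 3/7 · 25/36 = 25/84; summing to 19/63.
So P(urn A | data) = (1/252) / (19/63) = 1/76.

0.0132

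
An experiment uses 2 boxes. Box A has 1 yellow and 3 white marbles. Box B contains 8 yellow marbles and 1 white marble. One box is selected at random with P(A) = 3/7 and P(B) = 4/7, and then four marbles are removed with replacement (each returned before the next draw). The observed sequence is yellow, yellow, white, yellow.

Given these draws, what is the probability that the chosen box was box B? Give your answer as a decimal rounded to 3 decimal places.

For each hypothesis, P(data | H) works out to: P(data | box A) = (1/4)(1/4)(3/4)(1/4) = 0.011719; P(data | box B) = (8/9)(8/9)(1/9)(8/9) = 0.078037.
The prior-weighted likelihoods are 3/7 · 0.011719 = 0.0050223, 4/7 · 0.078037 = 0.044593; with total 0.049615.
By Bayes' rule, P(box B | data) = (0.044593) / (0.049615) = 0.89877.

0.899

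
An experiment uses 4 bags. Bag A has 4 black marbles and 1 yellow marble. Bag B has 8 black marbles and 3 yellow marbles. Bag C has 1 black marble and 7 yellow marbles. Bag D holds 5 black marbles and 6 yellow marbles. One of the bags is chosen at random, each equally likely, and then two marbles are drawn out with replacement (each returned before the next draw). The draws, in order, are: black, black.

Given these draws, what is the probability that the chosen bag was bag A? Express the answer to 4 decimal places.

The likelihood of the observed sequence under each hypothesis: P(data | bag A) = (4/5)(4/5) = 0.64; P(data | bag B) = (8/11)(8/11) = 0.52893; P(data | bag C) = (1/8)(1/8) = 0.015625; P(data | bag D) = (5/11)(5/11) = 0.20661.
The prior-weighted likelihoods are 1/4 · 0.64 = 0.16, 1/4 · 0.52893 = 0.13223, 1/4 · 0.015625 = 0.0039062, 1/4 · 0.20661 = 0.051653; summing to 0.34779.
So P(bag A | data) = (0.16) / (0.34779) = 0.46005.

0.4600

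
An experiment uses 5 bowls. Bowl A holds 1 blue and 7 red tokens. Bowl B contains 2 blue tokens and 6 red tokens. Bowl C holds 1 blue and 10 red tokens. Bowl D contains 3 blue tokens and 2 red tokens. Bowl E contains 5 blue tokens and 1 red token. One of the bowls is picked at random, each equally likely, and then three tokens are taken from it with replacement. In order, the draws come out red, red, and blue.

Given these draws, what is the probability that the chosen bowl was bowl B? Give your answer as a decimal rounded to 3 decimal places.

0.327

Under each hypothesis, the probability of the observed sequence is: P(data | bowl A) = (7/8)(7/8)(1/8) = 0.095703; P(data | bowl B) = (6/8)(6/8)(2/8) = 0.14062; P(data | bowl C) = (10/11)(10/11)(1/11) = 0.075131; P(data | bowl D) = (2/5)(2/5)(3/5) = 0.096; P(data | bowl E) = (1/6)(1/6)(5/6) = 0.023148.
Weighting by the prior gives 1/5 · 0.095703 = 0.019141, 1/5 · 0.14062 = 0.028125, 1/5 · 0.075131 = 0.015026, 1/5 · 0.096 = 0.0192, 1/5 · 0.023148 = 0.0046296; with total 0.086122.
So P(bowl B | data) = (0.028125) / (0.086122) = 0.32657.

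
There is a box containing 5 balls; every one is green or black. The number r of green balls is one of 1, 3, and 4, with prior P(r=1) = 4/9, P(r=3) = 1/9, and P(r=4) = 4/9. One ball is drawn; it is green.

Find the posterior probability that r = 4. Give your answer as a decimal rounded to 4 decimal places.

For each hypothesis, P(data | H) works out to: P(data | r = 1) = (1/5) = 1/5; P(data | r = 3) = (3/5) = 3/5; P(data | r = 4) = (4/5) = 4/5.
Weighting by the prior gives 4/9 · 1/5 = 4/45, 1/9 · 3/5 = 1/15, 4/9 · 4/5 = 16/45; these sum to 23/45.
Hence P(r = 4 | data) = (16/45) / (23/45) = 16/23.

0.6957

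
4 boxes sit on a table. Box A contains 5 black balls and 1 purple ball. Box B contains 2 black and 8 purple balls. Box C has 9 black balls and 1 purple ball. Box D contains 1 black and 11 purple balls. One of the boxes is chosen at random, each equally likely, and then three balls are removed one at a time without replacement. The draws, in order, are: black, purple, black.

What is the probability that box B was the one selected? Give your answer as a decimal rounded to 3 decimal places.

Compute the likelihood of the observed sequence for each case: P(data | box A) = (5/6)(1/5)(4/4) = 1/6; P(data | box B) = (2/10)(8/9)(1/8) = 1/45; P(data | box C) = (9/10)(1/9)(8/8) = 1/10; P(data | box D) = (1/12)(11/11)(0/10) = 0.
Weighting by the prior gives 1/4 · 1/6 = 1/24, 1/4 · 1/45 = 1/180, 1/4 · 1/10 = 1/40, 1/4 · 0 = 0; these sum to 13/180.
By Bayes' rule, P(box B | data) = (1/180) / (13/180) = 1/13.

0.077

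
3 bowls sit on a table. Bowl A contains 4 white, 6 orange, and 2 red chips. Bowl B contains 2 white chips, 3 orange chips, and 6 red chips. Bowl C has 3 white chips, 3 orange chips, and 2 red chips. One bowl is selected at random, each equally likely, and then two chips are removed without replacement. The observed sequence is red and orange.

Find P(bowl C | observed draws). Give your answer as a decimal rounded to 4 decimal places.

For each hypothesis, P(data | H) works out to: P(data | bowl A) = (2/12)(6/11) = 0.090909; P(data | bowl B) = (6/11)(3/10) = 0.16364; P(data | bowl C) = (2/8)(3/7) = 0.10714.
The prior-weighted likelihoods are 1/3 · 0.090909 = 0.030303, 1/3 · 0.16364 = 0.054545, 1/3 · 0.10714 = 0.035714; with total 0.12056.
So P(bowl C | data) = (0.035714) / (0.12056) = 0.29623.

0.2962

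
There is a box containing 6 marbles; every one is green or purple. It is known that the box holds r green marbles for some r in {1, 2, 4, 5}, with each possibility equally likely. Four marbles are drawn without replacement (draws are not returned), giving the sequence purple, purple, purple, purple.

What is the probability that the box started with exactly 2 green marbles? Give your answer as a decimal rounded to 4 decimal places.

0.1667

Compute the likelihood of the observed sequence for each case: P(data | r = 1) = (5/6)(4/5)(3/4)(2/3) = 1/3; P(data | r = 2) = (4/6)(3/5)(2/4)(1/3) = 1/15; P(data | r = 4) = (2/6)(1/5)(0/4) = 0; P(data | r = 5) = (1/6)(0/5) = 0.
The prior-weighted likelihoods are 1/4 · 1/3 = 1/12, 1/4 · 1/15 = 1/60, 1/4 · 0 = 0, 1/4 · 0 = 0; with total 1/10.
So P(r = 2 | data) = (1/60) / (1/10) = 1/6.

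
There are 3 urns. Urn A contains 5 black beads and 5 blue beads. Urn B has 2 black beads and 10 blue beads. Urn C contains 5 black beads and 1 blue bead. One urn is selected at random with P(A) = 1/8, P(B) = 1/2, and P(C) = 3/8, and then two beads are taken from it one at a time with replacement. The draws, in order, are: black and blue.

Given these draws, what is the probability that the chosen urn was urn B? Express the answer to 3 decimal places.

For each hypothesis, P(data | H) works out to: P(data | urn A) = (5/10)(5/10) = 1/4; P(data | urn B) = (2/12)(10/12) = 5/36; P(data | urn C) = (5/6)(1/6) = 5/36.
Weighting by the prior gives 1/8 · 1/4 = 1/32, 1/2 · 5/36 = 5/72, 3/8 · 5/36 = 5/96; these sum to 11/72.
Therefore the posterior P(urn B | data) = (5/72) / (11/72) = 5/11.

0.455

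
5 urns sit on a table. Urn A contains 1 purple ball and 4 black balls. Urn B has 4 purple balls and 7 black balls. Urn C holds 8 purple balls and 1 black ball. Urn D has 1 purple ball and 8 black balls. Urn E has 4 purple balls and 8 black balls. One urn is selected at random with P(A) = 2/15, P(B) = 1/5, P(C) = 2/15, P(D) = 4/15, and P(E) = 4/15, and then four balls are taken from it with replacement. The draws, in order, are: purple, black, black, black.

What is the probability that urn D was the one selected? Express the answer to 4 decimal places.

0.2611

Compute the likelihood of the observed sequence for each case: P(data | urn A) = (1/5)(4/5)(4/5)(4/5) = 0.1024; P(data | urn B) = (4/11)(7/11)(7/11)(7/11) = 0.093709; P(data | urn C) = (8/9)(1/9)(1/9)(1/9) = 0.0012193; P(data | urn D) = (1/9)(8/9)(8/9)(8/9) = 0.078037; P(data | urn E) = (4/12)(8/12)(8/12)(8/12) = 0.098765.
Weighting by the prior gives 2/15 · 0.1024 = 0.013653, 1/5 · 0.093709 = 0.018742, 2/15 · 0.0012193 = 0.00016258, 4/15 · 0.078037 = 0.02081, 4/15 · 0.098765 = 0.026337; these sum to 0.079705.
So P(urn D | data) = (0.02081) / (0.079705) = 0.26109.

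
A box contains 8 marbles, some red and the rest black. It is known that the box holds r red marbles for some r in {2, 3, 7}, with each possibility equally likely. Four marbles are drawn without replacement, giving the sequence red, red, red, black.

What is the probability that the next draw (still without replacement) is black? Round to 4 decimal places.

The likelihood of the observed sequence under each hypothesis: P(data | r = 2) = (2/8)(1/7)(0/6) = 0; P(data | r = 3) = (3/8)(2/7)(1/6)(5/5) = 1/56; P(data | r = 7) = (7/8)(6/7)(5/6)(1/5) = 1/8.
Multiplying each by its prior: 1/3 · 0 = 0, 1/3 · 1/56 = 1/168, 1/3 · 1/8 = 1/24; with total 1/21.
Dividing through by the total gives posterior P(r = 2 | data) = 0, P(r = 3 | data) = 1/8, P(r = 7 | data) = 7/8.
Averaging over the posterior, P(black next | data) = (1)(1/8) + (0)(7/8) = 1/8.

0.1250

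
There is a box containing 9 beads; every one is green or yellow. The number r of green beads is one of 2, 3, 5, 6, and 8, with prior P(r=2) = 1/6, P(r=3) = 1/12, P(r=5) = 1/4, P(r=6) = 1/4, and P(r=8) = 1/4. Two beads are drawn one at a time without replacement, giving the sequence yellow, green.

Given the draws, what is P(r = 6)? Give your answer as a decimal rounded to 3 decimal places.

0.293

The likelihood of the observed sequence under each hypothesis: P(data | r = 2) = (7/9)(2/8) = 7/36; P(data | r = 3) = (6/9)(3/8) = 1/4; P(data | r = 5) = (4/9)(5/8) = 5/18; P(data | r = 6) = (3/9)(6/8) = 1/4; P(data | r = 8) = (1/9)(8/8) = 1/9.
Multiplying each by its prior: 1/6 · 7/36 = 7/216, 1/12 · 1/4 = 1/48, 1/4 · 5/18 = 5/72, 1/4 · 1/4 = 1/16, 1/4 · 1/9 = 1/36; summing to 23/108.
So P(r = 6 | data) = (1/16) / (23/108) = 27/92.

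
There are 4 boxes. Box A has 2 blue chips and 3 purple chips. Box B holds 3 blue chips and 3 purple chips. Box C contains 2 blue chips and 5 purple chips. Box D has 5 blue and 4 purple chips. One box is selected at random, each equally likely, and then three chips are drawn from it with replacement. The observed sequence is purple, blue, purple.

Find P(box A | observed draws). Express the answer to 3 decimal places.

0.275

For each hypothesis, P(data | H) works out to: P(data | box A) = (3/5)(2/5)(3/5) = 0.144; P(data | box B) = (3/6)(3/6)(3/6) = 0.125; P(data | box C) = (5/7)(2/7)(5/7) = 0.14577; P(data | box D) = (4/9)(5/9)(4/9) = 0.10974.
Multiplying each by its prior: 1/4 · 0.144 = 0.036, 1/4 · 0.125 = 0.03125, 1/4 · 0.14577 = 0.036443, 1/4 · 0.10974 = 0.027435; summing to 0.13113.
Therefore the posterior P(box A | data) = (0.036) / (0.13113) = 0.27454.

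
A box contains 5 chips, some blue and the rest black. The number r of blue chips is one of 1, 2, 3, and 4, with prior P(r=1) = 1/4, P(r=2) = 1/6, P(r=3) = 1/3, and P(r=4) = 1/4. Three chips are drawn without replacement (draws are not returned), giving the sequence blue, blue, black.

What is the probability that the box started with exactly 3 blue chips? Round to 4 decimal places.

0.5000

Under each hypothesis, the probability of the observed sequence is: P(data | r = 1) = (1/5)(0/4) = 0; P(data | r = 2) = (2/5)(1/4)(3/3) = 1/10; P(data | r = 3) = (3/5)(2/4)(2/3) = 1/5; P(data | r = 4) = (4/5)(3/4)(1/3) = 1/5.
Multiplying each by its prior: 1/4 · 0 = 0, 1/6 · 1/10 = 1/60, 1/3 · 1/5 = 1/15, 1/4 · 1/5 = 1/20; with total 2/15.
Therefore the posterior P(r = 3 | data) = (1/15) / (2/15) = 1/2.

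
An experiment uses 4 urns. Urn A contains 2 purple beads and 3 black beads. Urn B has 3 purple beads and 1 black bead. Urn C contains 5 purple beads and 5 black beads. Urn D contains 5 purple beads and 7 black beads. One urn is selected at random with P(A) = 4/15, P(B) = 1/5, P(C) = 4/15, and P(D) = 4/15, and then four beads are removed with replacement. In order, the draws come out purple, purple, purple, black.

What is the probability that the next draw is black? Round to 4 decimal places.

For each hypothesis, P(data | H) works out to: P(data | urn A) = (2/5)(2/5)(2/5)(3/5) = 0.0384; P(data | urn B) = (3/4)(3/4)(3/4)(1/4) = 0.10547; P(data | urn C) = (5/10)(5/10)(5/10)(5/10) = 0.0625; P(data | urn D) = (5/12)(5/12)(5/12)(7/12) = 0.042197.
Multiplying each by its prior: 4/15 · 0.0384 = 0.01024, 1/5 · 0.10547 = 0.021094, 4/15 · 0.0625 = 0.016667, 4/15 · 0.042197 = 0.011253; summing to 0.059253.
Normalising, the posterior is P(urn A | data) = 0.17282, P(urn B | data) = 0.35599, P(urn C | data) = 0.28128, P(urn D | data) = 0.18991.
The predictive probability is P(black next | data) = (3/5)(0.17282) + (1/4)(0.35599) + (1/2)(0.28128) + (7/12)(0.18991) = 0.44411.

0.4441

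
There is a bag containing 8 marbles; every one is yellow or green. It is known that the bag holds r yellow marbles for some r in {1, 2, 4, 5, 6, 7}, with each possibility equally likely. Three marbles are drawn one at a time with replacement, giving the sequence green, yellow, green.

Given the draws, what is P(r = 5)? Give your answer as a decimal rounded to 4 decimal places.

0.1724

Under each hypothesis, the probability of the observed sequence is: P(data | r = 1) = (7/8)(1/8)(7/8) = 0.095703; P(data | r = 2) = (6/8)(2/8)(6/8) = 0.14062; P(data | r = 4) = (4/8)(4/8)(4/8) = 0.125; P(data | r = 5) = (3/8)(5/8)(3/8) = 0.087891; P(data | r = 6) = (2/8)(6/8)(2/8) = 0.046875; P(data | r = 7) = (1/8)(7/8)(1/8) = 0.013672.
Multiplying each by its prior: 1/6 · 0.095703 = 0.015951, 1/6 · 0.14062 = 0.023438, 1/6 · 0.125 = 0.020833, 1/6 · 0.087891 = 0.014648, 1/6 · 0.046875 = 0.0078125, 1/6 · 0.013672 = 0.0022786; summing to 0.084961.
Hence P(r = 5 | data) = (0.014648) / (0.084961) = 0.17241.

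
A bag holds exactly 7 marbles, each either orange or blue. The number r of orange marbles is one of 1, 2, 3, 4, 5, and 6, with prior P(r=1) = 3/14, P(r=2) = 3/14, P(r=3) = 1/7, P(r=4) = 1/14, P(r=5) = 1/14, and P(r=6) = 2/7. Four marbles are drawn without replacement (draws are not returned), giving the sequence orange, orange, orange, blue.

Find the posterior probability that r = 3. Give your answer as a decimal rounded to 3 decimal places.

Compute the likelihood of the observed sequence for each case: P(data | r = 1) = (1/7)(0/6) = 0; P(data | r = 2) = (2/7)(1/6)(0/5) = 0; P(data | r = 3) = (3/7)(2/6)(1/5)(4/4) = 1/35; P(data | r = 4) = (4/7)(3/6)(2/5)(3/4) = 3/35; P(data | r = 5) = (5/7)(4/6)(3/5)(2/4) = 1/7; P(data | r = 6) = (6/7)(5/6)(4/5)(1/4) = 1/7.
Weighting by the prior gives 3/14 · 0 = 0, 3/14 · 0 = 0, 1/7 · 1/35 = 1/245, 1/14 · 3/35 = 3/490, 1/14 · 1/7 = 1/98, 2/7 · 1/7 = 2/49; with total 3/49.
So P(r = 3 | data) = (1/245) / (3/49) = 1/15.

0.067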